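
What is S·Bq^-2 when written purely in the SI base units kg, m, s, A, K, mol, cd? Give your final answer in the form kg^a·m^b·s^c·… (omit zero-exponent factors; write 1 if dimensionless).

S = 1/Ω (conductance is reciprocal resistance),
    = kg⁻¹·m⁻²·s³·A².
Bq = 1/s = s⁻¹ (activity is decays per second).
So Bq⁻² = s².
Combining: S·Bq⁻² = (kg⁻¹·m⁻²·s³·A²) · s² = kg⁻¹·m⁻²·s⁵·A².

kg⁻¹·m⁻²·s⁵·A²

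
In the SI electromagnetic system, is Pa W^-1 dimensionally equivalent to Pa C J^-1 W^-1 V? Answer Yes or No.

Yes

Left side:
  Pa = N/m² (pressure = force per area),
      = kg·m⁻¹·s⁻².
  W = J/s (power = energy per time),
      = kg·m²·s⁻³.
  So W⁻¹ = kg⁻¹·m⁻²·s³.
  Combining: Pa·W⁻¹ = (kg·m⁻¹·s⁻²) · (kg⁻¹·m⁻²·s³) = m⁻³·s.
Right side:
  Pa = N/m² (pressure = force per area),
      = kg·m⁻¹·s⁻².
  C = A·s = s·A (charge = current × time).
  J = N·m (work = force × distance),
      = kg·m²·s⁻².
  So J⁻¹ = kg⁻¹·m⁻²·s².
  W = J/s (power = energy per time),
      = kg·m²·s⁻³.
  So W⁻¹ = kg⁻¹·m⁻²·s³.
  V = W/A (potential = power per current),
      = kg·m²·s⁻³·A⁻¹.
  Combining: Pa·C·J⁻¹·W⁻¹·V = (kg·m⁻¹·s⁻²) · (s·A) · (kg⁻¹·m⁻²·s²) · (kg⁻¹·m⁻²·s³) · (kg·m²·s⁻³·A⁻¹) = m⁻³·s.
Both reduce to m⁻³·s.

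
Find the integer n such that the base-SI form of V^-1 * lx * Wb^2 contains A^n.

V = W/A (potential = power per current),
    = kg·m²·s⁻³·A⁻¹.
So V⁻¹ = kg⁻¹·m⁻²·s³·A.
lx = lm/m² (illuminance = luminous flux per area),
    = m⁻²·cd.
Wb = V·s (flux: a volt is a weber per second),
    = kg·m²·s⁻²·A⁻¹.
So Wb² = kg²·m⁴·s⁻⁴·A⁻².
Combining: V⁻¹·lx·Wb² = (kg⁻¹·m⁻²·s³·A) · (m⁻²·cd) · (kg²·m⁴·s⁻⁴·A⁻²) = kg·s⁻¹·A⁻¹·cd.
The exponent of A is -1.

-1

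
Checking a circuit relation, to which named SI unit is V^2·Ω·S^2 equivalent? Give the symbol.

V = W/A (potential = power per current),
    = kg·m²·s⁻³·A⁻¹.
So V² = kg²·m⁴·s⁻⁶·A⁻².
Ω = V/A (resistance = voltage per current),
    = kg·m²·s⁻³·A⁻².
S = 1/Ω (conductance is reciprocal resistance),
    = kg⁻¹·m⁻²·s³·A².
So S² = kg⁻²·m⁻⁴·s⁶·A⁴.
Combining: V²·Ω·S² = (kg²·m⁴·s⁻⁶·A⁻²) · (kg·m²·s⁻³·A⁻²) · (kg⁻²·m⁻⁴·s⁶·A⁴) = kg·m²·s⁻³.
kg·m²·s⁻³ is the base-SI form of the watt.

W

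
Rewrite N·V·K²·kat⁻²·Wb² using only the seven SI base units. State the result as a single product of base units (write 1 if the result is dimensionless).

N = kg·m·s⁻².
V = kg·m²·s⁻³·A⁻¹.
kat = s⁻¹·mol.
So kat⁻² = s²·mol⁻².
Wb = kg·m²·s⁻²·A⁻¹.
So Wb² = kg²·m⁴·s⁻⁴·A⁻².
Combining: N·V·K²·kat⁻²·Wb² = (kg·m·s⁻²) · (kg·m²·s⁻³·A⁻¹) · K² · (s²·mol⁻²) · (kg²·m⁴·s⁻⁴·A⁻²) = kg⁴·m⁷·s⁻⁷·A⁻³·K²·mol⁻².

kg⁴·m⁷·s⁻⁷·A⁻³·K²·mol⁻²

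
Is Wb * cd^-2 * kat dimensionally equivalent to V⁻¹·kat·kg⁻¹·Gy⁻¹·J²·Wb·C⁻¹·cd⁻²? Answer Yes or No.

Left side:
  Wb = kg·m²·s⁻²·A⁻¹.
  kat = s⁻¹·mol.
  Combining: Wb·cd⁻²·kat = (kg·m²·s⁻²·A⁻¹) · cd⁻² · (s⁻¹·mol) = kg·m²·s⁻³·A⁻¹·mol·cd⁻².
Right side:
  V = W/A (potential = power per current),
      = kg·m²·s⁻³·A⁻¹.
  So V⁻¹ = kg⁻¹·m⁻²·s³·A.
  kat = mol/s = s⁻¹·mol (catalytic activity).
  Gy = J/kg (absorbed dose = energy per mass),
      = m²·s⁻².
  So Gy⁻¹ = m⁻²·s².
  J = N·m (work = force × distance),
      = kg·m²·s⁻².
  So J² = kg²·m⁴·s⁻⁴.
  Wb = V·s (flux: a volt is a weber per second),
      = kg·m²·s⁻²·A⁻¹.
  C = A·s = s·A (charge = current × time).
  So C⁻¹ = s⁻¹·A⁻¹.
  Combining: V⁻¹·kat·kg⁻¹·Gy⁻¹·J²·Wb·C⁻¹·cd⁻² = (kg⁻¹·m⁻²·s³·A) · (s⁻¹·mol) · kg⁻¹ · (m⁻²·s²) · (kg²·m⁴·s⁻⁴) · (kg·m²·s⁻²·A⁻¹) · (s⁻¹·A⁻¹) · cd⁻² = kg·m²·s⁻³·A⁻¹·mol·cd⁻².
Both reduce to kg·m²·s⁻³·A⁻¹·mol·cd⁻².

Yes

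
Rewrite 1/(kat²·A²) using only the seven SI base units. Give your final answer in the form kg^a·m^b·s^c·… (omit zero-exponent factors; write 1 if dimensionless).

kat = mol/s = s⁻¹·mol (catalytic activity).
So kat⁻² = s²·mol⁻².
Combining: kat⁻²·A⁻² = (s²·mol⁻²) · A⁻² = s²·A⁻²·mol⁻².

s²·A⁻²·mol⁻²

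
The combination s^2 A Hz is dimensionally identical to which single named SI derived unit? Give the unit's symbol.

Hz = 1/s = s⁻¹ (frequency is cycles per second).
Combining: s²·A·Hz = s² · A · s⁻¹ = s·A.
s·A is the base-SI form of the coulomb.

C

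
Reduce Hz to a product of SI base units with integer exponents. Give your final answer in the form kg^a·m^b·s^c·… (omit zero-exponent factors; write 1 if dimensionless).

s⁻¹

Hz = 1/s = s⁻¹ (frequency is cycles per second).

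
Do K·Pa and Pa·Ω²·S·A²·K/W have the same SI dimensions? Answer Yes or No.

Left side:
  Pa = kg·m⁻¹·s⁻².
  Combining: K·Pa = K · (kg·m⁻¹·s⁻²) = kg·m⁻¹·s⁻²·K.
Right side:
  W = J/s (power = energy per time),
      = kg·m²·s⁻³.
  So W⁻¹ = kg⁻¹·m⁻²·s³.
  Pa = N/m² (pressure = force per area),
      = kg·m⁻¹·s⁻².
  Ω = V/A (resistance = voltage per current),
      = kg·m²·s⁻³·A⁻².
  So Ω² = kg²·m⁴·s⁻⁶·A⁻⁴.
  S = 1/Ω (conductance is reciprocal resistance),
      = kg⁻¹·m⁻²·s³·A².
  Combining: W⁻¹·Pa·Ω²·S·A²·K = (kg⁻¹·m⁻²·s³) · (kg·m⁻¹·s⁻²) · (kg²·m⁴·s⁻⁶·A⁻⁴) · (kg⁻¹·m⁻²·s³·A²) · A² · K = kg·m⁻¹·s⁻²·K.
Both reduce to kg·m⁻¹·s⁻²·K.

Yes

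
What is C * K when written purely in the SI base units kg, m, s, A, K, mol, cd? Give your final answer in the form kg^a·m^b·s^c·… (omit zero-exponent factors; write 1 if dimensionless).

s·A·K

C = A·s = s·A (charge = current × time).
Combining: C·K = (s·A) · K = s·A·K.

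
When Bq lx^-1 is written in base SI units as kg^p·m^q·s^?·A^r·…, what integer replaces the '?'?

-1

Bq = 1/s = s⁻¹ (activity is decays per second).
lx = lm/m² (illuminance = luminous flux per area),
    = m⁻²·cd.
So lx⁻¹ = m²·cd⁻¹.
Combining: Bq·lx⁻¹ = s⁻¹ · (m²·cd⁻¹) = m²·s⁻¹·cd⁻¹.
The exponent of s is -1.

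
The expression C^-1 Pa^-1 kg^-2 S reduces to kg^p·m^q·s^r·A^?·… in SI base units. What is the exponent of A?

C = A·s = s·A (charge = current × time).
So C⁻¹ = s⁻¹·A⁻¹.
Pa = N/m² (pressure = force per area),
    = kg·m⁻¹·s⁻².
So Pa⁻¹ = kg⁻¹·m·s².
S = 1/Ω (conductance is reciprocal resistance),
    = kg⁻¹·m⁻²·s³·A².
Combining: C⁻¹·Pa⁻¹·kg⁻²·S = (s⁻¹·A⁻¹) · (kg⁻¹·m·s²) · kg⁻² · (kg⁻¹·m⁻²·s³·A²) = kg⁻⁴·m⁻¹·s⁴·A.
The exponent of A is 1.

1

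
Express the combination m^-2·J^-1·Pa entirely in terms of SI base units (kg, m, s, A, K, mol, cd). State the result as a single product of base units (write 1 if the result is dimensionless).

m⁻⁵

J = kg·m²·s⁻².
So J⁻¹ = kg⁻¹·m⁻²·s².
Pa = kg·m⁻¹·s⁻².
Combining: m⁻²·J⁻¹·Pa = m⁻² · (kg⁻¹·m⁻²·s²) · (kg·m⁻¹·s⁻²) = m⁻⁵.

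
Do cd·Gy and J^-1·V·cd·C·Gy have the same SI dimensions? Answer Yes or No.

Left side:
  Gy = m²·s⁻².
  Combining: cd·Gy = cd · (m²·s⁻²) = m²·s⁻²·cd.
Right side:
  J = kg·m²·s⁻².
  So J⁻¹ = kg⁻¹·m⁻²·s².
  V = kg·m²·s⁻³·A⁻¹.
  C = s·A.
  Gy = m²·s⁻².
  Combining: J⁻¹·V·cd·C·Gy = (kg⁻¹·m⁻²·s²) · (kg·m²·s⁻³·A⁻¹) · cd · (s·A) · (m²·s⁻²) = m²·s⁻²·cd.
Both reduce to m²·s⁻²·cd.

Yes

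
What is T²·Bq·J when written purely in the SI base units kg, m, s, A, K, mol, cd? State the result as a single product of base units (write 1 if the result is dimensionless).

kg³·m²·s⁻⁷·A⁻²

T = Wb/m² (flux density = flux per area),
    = kg·s⁻²·A⁻¹.
So T² = kg²·s⁻⁴·A⁻².
Bq = 1/s = s⁻¹ (activity is decays per second).
J = N·m (work = force × distance),
    = kg·m²·s⁻².
Combining: T²·Bq·J = (kg²·s⁻⁴·A⁻²) · s⁻¹ · (kg·m²·s⁻²) = kg³·m²·s⁻⁷·A⁻².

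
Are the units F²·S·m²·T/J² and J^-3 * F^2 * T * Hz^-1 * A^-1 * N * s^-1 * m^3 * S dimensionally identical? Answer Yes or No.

No

Left side:
  F = kg⁻¹·m⁻²·s⁴·A².
  So F² = kg⁻²·m⁻⁴·s⁸·A⁴.
  S = kg⁻¹·m⁻²·s³·A².
  T = kg·s⁻²·A⁻¹.
  J = kg·m²·s⁻².
  So J⁻² = kg⁻²·m⁻⁴·s⁴.
  Combining: F²·S·m²·T·J⁻² = (kg⁻²·m⁻⁴·s⁸·A⁴) · (kg⁻¹·m⁻²·s³·A²) · m² · (kg·s⁻²·A⁻¹) · (kg⁻²·m⁻⁴·s⁴) = kg⁻⁴·m⁻⁸·s¹³·A⁵.
Right side:
  J = N·m (work = force × distance),
      = kg·m²·s⁻².
  So J⁻³ = kg⁻³·m⁻⁶·s⁶.
  F = C/V (capacitance = charge per voltage),
      = A·s/(kg·m²·s⁻³·A⁻¹) (substituting C and V),
      = kg⁻¹·m⁻²·s⁴·A².
  So F² = kg⁻²·m⁻⁴·s⁸·A⁴.
  T = Wb/m² (flux density = flux per area),
      = kg·s⁻²·A⁻¹.
  Hz = 1/s = s⁻¹ (frequency is cycles per second).
  So Hz⁻¹ = s.
  N = kg·m/s² = kg·m·s⁻² (force = mass × acceleration).
  S = 1/Ω (conductance is reciprocal resistance),
      = kg⁻¹·m⁻²·s³·A².
  Combining: J⁻³·F²·T·Hz⁻¹·A⁻¹·N·s⁻¹·m³·S = (kg⁻³·m⁻⁶·s⁶) · (kg⁻²·m⁻⁴·s⁸·A⁴) · (kg·s⁻²·A⁻¹) · s · A⁻¹ · (kg·m·s⁻²) · s⁻¹ · m³ · (kg⁻¹·m⁻²·s³·A²) = kg⁻⁴·m⁻⁸·s¹³·A⁴.
Left is kg⁻⁴·m⁻⁸·s¹³·A⁵; right is kg⁻⁴·m⁻⁸·s¹³·A⁴ — different.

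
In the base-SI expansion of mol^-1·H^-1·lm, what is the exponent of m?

-2

H = Wb/A (inductance = flux per current),
    = kg·m²·s⁻²·A⁻².
So H⁻¹ = kg⁻¹·m⁻²·s²·A².
lm = cd·sr = cd (luminous flux; sr is dimensionless).
Combining: mol⁻¹·H⁻¹·lm = mol⁻¹ · (kg⁻¹·m⁻²·s²·A²) · cd = kg⁻¹·m⁻²·s²·A²·mol⁻¹·cd.
The exponent of m is -2.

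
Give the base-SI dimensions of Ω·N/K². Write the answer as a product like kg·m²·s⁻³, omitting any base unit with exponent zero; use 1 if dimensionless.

kg²·m³·s⁻⁵·A⁻²·K⁻²

Ω = V/A (resistance = voltage per current),
    = kg·m²·s⁻³·A⁻².
N = kg·m/s² = kg·m·s⁻² (force = mass × acceleration).
Combining: K⁻²·Ω·N = K⁻² · (kg·m²·s⁻³·A⁻²) · (kg·m·s⁻²) = kg²·m³·s⁻⁵·A⁻²·K⁻².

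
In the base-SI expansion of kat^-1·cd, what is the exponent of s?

1

kat = mol/s = s⁻¹·mol (catalytic activity).
So kat⁻¹ = s·mol⁻¹.
Combining: kat⁻¹·cd = (s·mol⁻¹) · cd = s·mol⁻¹·cd.
The exponent of s is 1.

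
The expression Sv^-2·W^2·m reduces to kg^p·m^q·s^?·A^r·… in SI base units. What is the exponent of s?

Sv = m²·s⁻².
So Sv⁻² = m⁻⁴·s⁴.
W = kg·m²·s⁻³.
So W² = kg²·m⁴·s⁻⁶.
Combining: Sv⁻²·W²·m = (m⁻⁴·s⁴) · (kg²·m⁴·s⁻⁶) · m = kg²·m·s⁻².
The exponent of s is -2.

-2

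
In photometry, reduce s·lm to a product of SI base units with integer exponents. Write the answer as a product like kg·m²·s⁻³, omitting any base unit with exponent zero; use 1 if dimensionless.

lm = cd·sr = cd (luminous flux; sr is dimensionless).
Combining: s·lm = s · cd = s·cd.

s·cd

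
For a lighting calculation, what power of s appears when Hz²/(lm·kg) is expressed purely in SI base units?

Hz = 1/s = s⁻¹ (frequency is cycles per second).
So Hz² = s⁻².
lm = cd·sr = cd (luminous flux; sr is dimensionless).
So lm⁻¹ = cd⁻¹.
Combining: Hz²·lm⁻¹·kg⁻¹ = s⁻² · cd⁻¹ · kg⁻¹ = kg⁻¹·s⁻²·cd⁻¹.
The exponent of s is -2.

-2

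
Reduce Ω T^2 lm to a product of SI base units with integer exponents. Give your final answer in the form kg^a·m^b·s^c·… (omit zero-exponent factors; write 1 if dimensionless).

kg³·m²·s⁻⁷·A⁻⁴·cd

Ω = V/A (resistance = voltage per current),
    = kg·m²·s⁻³·A⁻².
T = Wb/m² (flux density = flux per area),
    = kg·s⁻²·A⁻¹.
So T² = kg²·s⁻⁴·A⁻².
lm = cd·sr = cd (luminous flux; sr is dimensionless).
Combining: Ω·T²·lm = (kg·m²·s⁻³·A⁻²) · (kg²·s⁻⁴·A⁻²) · cd = kg³·m²·s⁻⁷·A⁻⁴·cd.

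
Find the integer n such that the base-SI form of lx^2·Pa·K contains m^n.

-5

lx = m⁻²·cd.
So lx² = m⁻⁴·cd².
Pa = kg·m⁻¹·s⁻².
Combining: lx²·Pa·K = (m⁻⁴·cd²) · (kg·m⁻¹·s⁻²) · K = kg·m⁻⁵·s⁻²·K·cd².
The exponent of m is -5.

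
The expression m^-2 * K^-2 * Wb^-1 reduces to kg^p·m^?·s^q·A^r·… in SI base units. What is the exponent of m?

Wb = V·s (flux: a volt is a weber per second),
    = kg·m²·s⁻²·A⁻¹.
So Wb⁻¹ = kg⁻¹·m⁻²·s²·A.
Combining: m⁻²·K⁻²·Wb⁻¹ = m⁻² · K⁻² · (kg⁻¹·m⁻²·s²·A) = kg⁻¹·m⁻⁴·s²·A·K⁻².
The exponent of m is -4.

-4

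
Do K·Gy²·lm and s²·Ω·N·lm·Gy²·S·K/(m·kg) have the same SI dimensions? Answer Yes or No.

Left side:
  Gy = m²·s⁻².
  So Gy² = m⁴·s⁻⁴.
  lm = cd.
  Combining: K·Gy²·lm = K · (m⁴·s⁻⁴) · cd = m⁴·s⁻⁴·K·cd.
Right side:
  Ω = kg·m²·s⁻³·A⁻².
  N = kg·m·s⁻².
  lm = cd.
  Gy = m²·s⁻².
  So Gy² = m⁴·s⁻⁴.
  S = kg⁻¹·m⁻²·s³·A².
  Combining: s²·Ω·N·lm·Gy²·S·m⁻¹·kg⁻¹·K = s² · (kg·m²·s⁻³·A⁻²) · (kg·m·s⁻²) · cd · (m⁴·s⁻⁴) · (kg⁻¹·m⁻²·s³·A²) · m⁻¹ · kg⁻¹ · K = m⁴·s⁻⁴·K·cd.
Both reduce to m⁴·s⁻⁴·K·cd.

Yes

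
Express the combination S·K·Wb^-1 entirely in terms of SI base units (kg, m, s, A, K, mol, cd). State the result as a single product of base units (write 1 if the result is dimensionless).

kg⁻²·m⁻⁴·s⁵·A³·K

S = kg⁻¹·m⁻²·s³·A².
Wb = kg·m²·s⁻²·A⁻¹.
So Wb⁻¹ = kg⁻¹·m⁻²·s²·A.
Combining: S·K·Wb⁻¹ = (kg⁻¹·m⁻²·s³·A²) · K · (kg⁻¹·m⁻²·s²·A) = kg⁻²·m⁻⁴·s⁵·A³·K.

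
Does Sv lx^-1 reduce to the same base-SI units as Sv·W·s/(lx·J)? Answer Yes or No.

Left side:
  Sv = J/kg (equivalent dose = energy per mass),
      = m²·s⁻².
  lx = lm/m² (illuminance = luminous flux per area),
      = m⁻²·cd.
  So lx⁻¹ = m²·cd⁻¹.
  Combining: Sv·lx⁻¹ = (m²·s⁻²) · (m²·cd⁻¹) = m⁴·s⁻²·cd⁻¹.
Right side:
  lx = lm/m² (illuminance = luminous flux per area),
      = m⁻²·cd.
  So lx⁻¹ = m²·cd⁻¹.
  Sv = J/kg (equivalent dose = energy per mass),
      = m²·s⁻².
  J = N·m (work = force × distance),
      = kg·m²·s⁻².
  So J⁻¹ = kg⁻¹·m⁻²·s².
  W = J/s (power = energy per time),
      = kg·m²·s⁻³.
  Combining: lx⁻¹·Sv·J⁻¹·W·s = (m²·cd⁻¹) · (m²·s⁻²) · (kg⁻¹·m⁻²·s²) · (kg·m²·s⁻³) · s = m⁴·s⁻²·cd⁻¹.
Both reduce to m⁴·s⁻²·cd⁻¹.

Yes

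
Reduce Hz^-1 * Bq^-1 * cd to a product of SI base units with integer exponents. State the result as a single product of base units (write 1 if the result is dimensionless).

s²·cd

Hz = 1/s = s⁻¹ (frequency is cycles per second).
So Hz⁻¹ = s.
Bq = 1/s = s⁻¹ (activity is decays per second).
So Bq⁻¹ = s.
Combining: Hz⁻¹·Bq⁻¹·cd = s · s · cd = s²·cd.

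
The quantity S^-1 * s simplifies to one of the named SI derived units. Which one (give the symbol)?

H

S = 1/Ω (conductance is reciprocal resistance),
    = kg⁻¹·m⁻²·s³·A².
So S⁻¹ = kg·m²·s⁻³·A⁻².
Combining: S⁻¹·s = (kg·m²·s⁻³·A⁻²) · s = kg·m²·s⁻²·A⁻².
kg·m²·s⁻²·A⁻² is the base-SI form of the henry.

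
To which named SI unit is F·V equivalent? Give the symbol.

F = kg⁻¹·m⁻²·s⁴·A².
V = kg·m²·s⁻³·A⁻¹.
Combining: F·V = (kg⁻¹·m⁻²·s⁴·A²) · (kg·m²·s⁻³·A⁻¹) = s·A.
s·A is the base-SI form of the coulomb.

C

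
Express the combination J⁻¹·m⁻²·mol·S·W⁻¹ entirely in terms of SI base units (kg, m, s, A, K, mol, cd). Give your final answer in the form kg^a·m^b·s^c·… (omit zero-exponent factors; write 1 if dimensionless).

J = N·m (work = force × distance),
    = kg·m²·s⁻².
So J⁻¹ = kg⁻¹·m⁻²·s².
S = 1/Ω (conductance is reciprocal resistance),
    = kg⁻¹·m⁻²·s³·A².
W = J/s (power = energy per time),
    = kg·m²·s⁻³.
So W⁻¹ = kg⁻¹·m⁻²·s³.
Combining: J⁻¹·m⁻²·mol·S·W⁻¹ = (kg⁻¹·m⁻²·s²) · m⁻² · mol · (kg⁻¹·m⁻²·s³·A²) · (kg⁻¹·m⁻²·s³) = kg⁻³·m⁻⁸·s⁸·A²·mol.

kg⁻³·m⁻⁸·s⁸·A²·mol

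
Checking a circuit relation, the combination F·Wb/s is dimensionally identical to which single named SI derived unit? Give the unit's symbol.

C

F = C/V (capacitance = charge per voltage),
    = A·s/(kg·m²·s⁻³·A⁻¹) (substituting C and V),
    = kg⁻¹·m⁻²·s⁴·A².
Wb = V·s (flux: a volt is a weber per second),
    = kg·m²·s⁻²·A⁻¹.
Combining: F·Wb·s⁻¹ = (kg⁻¹·m⁻²·s⁴·A²) · (kg·m²·s⁻²·A⁻¹) · s⁻¹ = s·A.
s·A is the base-SI form of the coulomb.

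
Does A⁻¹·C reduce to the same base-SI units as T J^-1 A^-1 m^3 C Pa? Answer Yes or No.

Left side:
  C = A·s = s·A (charge = current × time).
  Combining: A⁻¹·C = A⁻¹ · (s·A) = s.
Right side:
  T = kg·s⁻²·A⁻¹.
  J = kg·m²·s⁻².
  So J⁻¹ = kg⁻¹·m⁻²·s².
  C = s·A.
  Pa = kg·m⁻¹·s⁻².
  Combining: T·J⁻¹·A⁻¹·m³·C·Pa = (kg·s⁻²·A⁻¹) · (kg⁻¹·m⁻²·s²) · A⁻¹ · m³ · (s·A) · (kg·m⁻¹·s⁻²) = kg·s⁻¹·A⁻¹.
Left is s; right is kg·s⁻¹·A⁻¹ — different.

No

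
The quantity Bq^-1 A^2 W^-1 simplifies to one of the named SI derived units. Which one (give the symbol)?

F

Bq = s⁻¹.
So Bq⁻¹ = s.
W = kg·m²·s⁻³.
So W⁻¹ = kg⁻¹·m⁻²·s³.
Combining: Bq⁻¹·A²·W⁻¹ = s · A² · (kg⁻¹·m⁻²·s³) = kg⁻¹·m⁻²·s⁴·A².
kg⁻¹·m⁻²·s⁴·A² is the base-SI form of the farad.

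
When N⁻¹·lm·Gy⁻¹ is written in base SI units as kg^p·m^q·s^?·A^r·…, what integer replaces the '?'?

N = kg·m/s² = kg·m·s⁻² (force = mass × acceleration).
So N⁻¹ = kg⁻¹·m⁻¹·s².
lm = cd·sr = cd (luminous flux; sr is dimensionless).
Gy = J/kg (absorbed dose = energy per mass),
    = m²·s⁻².
So Gy⁻¹ = m⁻²·s².
Combining: N⁻¹·lm·Gy⁻¹ = (kg⁻¹·m⁻¹·s²) · cd · (m⁻²·s²) = kg⁻¹·m⁻³·s⁴·cd.
The exponent of s is 4.

4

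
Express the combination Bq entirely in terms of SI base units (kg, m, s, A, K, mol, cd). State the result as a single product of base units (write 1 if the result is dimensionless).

Bq = 1/s = s⁻¹ (activity is decays per second).

s⁻¹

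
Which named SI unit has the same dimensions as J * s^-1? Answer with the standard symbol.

W

J = kg·m²·s⁻².
Combining: J·s⁻¹ = (kg·m²·s⁻²) · s⁻¹ = kg·m²·s⁻³.
kg·m²·s⁻³ is the base-SI form of the watt.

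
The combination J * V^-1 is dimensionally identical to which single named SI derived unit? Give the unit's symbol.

J = N·m (work = force × distance),
    = kg·m²·s⁻².
V = W/A (potential = power per current),
    = kg·m²·s⁻³·A⁻¹.
So V⁻¹ = kg⁻¹·m⁻²·s³·A.
Combining: J·V⁻¹ = (kg·m²·s⁻²) · (kg⁻¹·m⁻²·s³·A) = s·A.
s·A is the base-SI form of the coulomb.

C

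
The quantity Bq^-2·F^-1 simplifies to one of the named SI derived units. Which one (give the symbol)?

H

Bq = s⁻¹.
So Bq⁻² = s².
F = kg⁻¹·m⁻²·s⁴·A².
So F⁻¹ = kg·m²·s⁻⁴·A⁻².
Combining: Bq⁻²·F⁻¹ = s² · (kg·m²·s⁻⁴·A⁻²) = kg·m²·s⁻²·A⁻².
kg·m²·s⁻²·A⁻² is the base-SI form of the henry.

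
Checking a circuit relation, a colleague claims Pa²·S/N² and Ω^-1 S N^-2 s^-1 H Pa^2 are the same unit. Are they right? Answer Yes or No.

Yes

Left side:
  Pa = kg·m⁻¹·s⁻².
  So Pa² = kg²·m⁻²·s⁻⁴.
  N = kg·m·s⁻².
  So N⁻² = kg⁻²·m⁻²·s⁴.
  S = kg⁻¹·m⁻²·s³·A².
  Combining: Pa²·N⁻²·S = (kg²·m⁻²·s⁻⁴) · (kg⁻²·m⁻²·s⁴) · (kg⁻¹·m⁻²·s³·A²) = kg⁻¹·m⁻⁶·s³·A².
Right side:
  Ω = kg·m²·s⁻³·A⁻².
  So Ω⁻¹ = kg⁻¹·m⁻²·s³·A².
  S = kg⁻¹·m⁻²·s³·A².
  N = kg·m·s⁻².
  So N⁻² = kg⁻²·m⁻²·s⁴.
  H = kg·m²·s⁻²·A⁻².
  Pa = kg·m⁻¹·s⁻².
  So Pa² = kg²·m⁻²·s⁻⁴.
  Combining: Ω⁻¹·S·N⁻²·s⁻¹·H·Pa² = (kg⁻¹·m⁻²·s³·A²) · (kg⁻¹·m⁻²·s³·A²) · (kg⁻²·m⁻²·s⁴) · s⁻¹ · (kg·m²·s⁻²·A⁻²) · (kg²·m⁻²·s⁻⁴) = kg⁻¹·m⁻⁶·s³·A².
Both reduce to kg⁻¹·m⁻⁶·s³·A².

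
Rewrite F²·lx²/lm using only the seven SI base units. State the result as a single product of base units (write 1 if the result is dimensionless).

F = C/V (capacitance = charge per voltage),
    = A·s/(kg·m²·s⁻³·A⁻¹) (substituting C and V),
    = kg⁻¹·m⁻²·s⁴·A².
So F² = kg⁻²·m⁻⁴·s⁸·A⁴.
lx = lm/m² (illuminance = luminous flux per area),
    = m⁻²·cd.
So lx² = m⁻⁴·cd².
lm = cd·sr = cd (luminous flux; sr is dimensionless).
So lm⁻¹ = cd⁻¹.
Combining: F²·lx²·lm⁻¹ = (kg⁻²·m⁻⁴·s⁸·A⁴) · (m⁻⁴·cd²) · cd⁻¹ = kg⁻²·m⁻⁸·s⁸·A⁴·cd.

kg⁻²·m⁻⁸·s⁸·A⁴·cd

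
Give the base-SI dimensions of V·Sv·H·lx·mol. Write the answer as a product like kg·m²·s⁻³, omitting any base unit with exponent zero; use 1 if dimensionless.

V = W/A (potential = power per current),
    = kg·m²·s⁻³·A⁻¹.
Sv = J/kg (equivalent dose = energy per mass),
    = m²·s⁻².
H = Wb/A (inductance = flux per current),
    = kg·m²·s⁻²·A⁻².
lx = lm/m² (illuminance = luminous flux per area),
    = m⁻²·cd.
Combining: V·Sv·H·lx·mol = (kg·m²·s⁻³·A⁻¹) · (m²·s⁻²) · (kg·m²·s⁻²·A⁻²) · (m⁻²·cd) · mol = kg²·m⁴·s⁻⁷·A⁻³·mol·cd.

kg²·m⁴·s⁻⁷·A⁻³·mol·cd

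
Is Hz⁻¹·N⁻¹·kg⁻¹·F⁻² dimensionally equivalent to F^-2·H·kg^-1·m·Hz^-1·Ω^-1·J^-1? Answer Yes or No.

No

Left side:
  Hz = 1/s = s⁻¹ (frequency is cycles per second).
  So Hz⁻¹ = s.
  N = kg·m/s² = kg·m·s⁻² (force = mass × acceleration).
  So N⁻¹ = kg⁻¹·m⁻¹·s².
  F = C/V (capacitance = charge per voltage),
      = A·s/(kg·m²·s⁻³·A⁻¹) (substituting C and V),
      = kg⁻¹·m⁻²·s⁴·A².
  So F⁻² = kg²·m⁴·s⁻⁸·A⁻⁴.
  Combining: Hz⁻¹·N⁻¹·kg⁻¹·F⁻² = s · (kg⁻¹·m⁻¹·s²) · kg⁻¹ · (kg²·m⁴·s⁻⁸·A⁻⁴) = m³·s⁻⁵·A⁻⁴.
Right side:
  F = C/V (capacitance = charge per voltage),
      = A·s/(kg·m²·s⁻³·A⁻¹) (substituting C and V),
      = kg⁻¹·m⁻²·s⁴·A².
  So F⁻² = kg²·m⁴·s⁻⁸·A⁻⁴.
  H = Wb/A (inductance = flux per current),
      = kg·m²·s⁻²·A⁻².
  Hz = 1/s = s⁻¹ (frequency is cycles per second).
  So Hz⁻¹ = s.
  Ω = V/A (resistance = voltage per current),
      = kg·m²·s⁻³·A⁻².
  So Ω⁻¹ = kg⁻¹·m⁻²·s³·A².
  J = N·m (work = force × distance),
      = kg·m²·s⁻².
  So J⁻¹ = kg⁻¹·m⁻²·s².
  Combining: F⁻²·H·kg⁻¹·m·Hz⁻¹·Ω⁻¹·J⁻¹ = (kg²·m⁴·s⁻⁸·A⁻⁴) · (kg·m²·s⁻²·A⁻²) · kg⁻¹ · m · s · (kg⁻¹·m⁻²·s³·A²) · (kg⁻¹·m⁻²·s²) = m³·s⁻⁴·A⁻⁴.
Left is m³·s⁻⁵·A⁻⁴; right is m³·s⁻⁴·A⁻⁴ — different.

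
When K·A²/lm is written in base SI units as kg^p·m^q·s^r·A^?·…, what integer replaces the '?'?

2

lm = cd·sr = cd (luminous flux; sr is dimensionless).
So lm⁻¹ = cd⁻¹.
Combining: K·A²·lm⁻¹ = K · A² · cd⁻¹ = A²·K·cd⁻¹.
The exponent of A is 2.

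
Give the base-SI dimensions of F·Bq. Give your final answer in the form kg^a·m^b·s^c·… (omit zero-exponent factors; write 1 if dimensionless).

kg⁻¹·m⁻²·s³·A²

F = kg⁻¹·m⁻²·s⁴·A².
Bq = s⁻¹.
Combining: F·Bq = (kg⁻¹·m⁻²·s⁴·A²) · s⁻¹ = kg⁻¹·m⁻²·s³·A².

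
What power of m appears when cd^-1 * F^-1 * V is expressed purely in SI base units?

4

F = C/V (capacitance = charge per voltage),
    = A·s/(kg·m²·s⁻³·A⁻¹) (substituting C and V),
    = kg⁻¹·m⁻²·s⁴·A².
So F⁻¹ = kg·m²·s⁻⁴·A⁻².
V = W/A (potential = power per current),
    = kg·m²·s⁻³·A⁻¹.
Combining: cd⁻¹·F⁻¹·V = cd⁻¹ · (kg·m²·s⁻⁴·A⁻²) · (kg·m²·s⁻³·A⁻¹) = kg²·m⁴·s⁻⁷·A⁻³·cd⁻¹.
The exponent of m is 4.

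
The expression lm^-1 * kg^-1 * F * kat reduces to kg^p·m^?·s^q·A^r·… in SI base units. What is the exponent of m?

lm = cd·sr = cd (luminous flux; sr is dimensionless).
So lm⁻¹ = cd⁻¹.
F = C/V (capacitance = charge per voltage),
    = A·s/(kg·m²·s⁻³·A⁻¹) (substituting C and V),
    = kg⁻¹·m⁻²·s⁴·A².
kat = mol/s = s⁻¹·mol (catalytic activity).
Combining: lm⁻¹·kg⁻¹·F·kat = cd⁻¹ · kg⁻¹ · (kg⁻¹·m⁻²·s⁴·A²) · (s⁻¹·mol) = kg⁻²·m⁻²·s³·A²·mol·cd⁻¹.
The exponent of m is -2.

-2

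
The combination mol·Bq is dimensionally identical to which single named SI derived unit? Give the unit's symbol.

Bq = 1/s = s⁻¹ (activity is decays per second).
Combining: mol·Bq = mol · s⁻¹ = s⁻¹·mol.
s⁻¹·mol is the base-SI form of the katal.

kat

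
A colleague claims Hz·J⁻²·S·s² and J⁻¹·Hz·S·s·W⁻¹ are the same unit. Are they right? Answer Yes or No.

Left side:
  Hz = 1/s = s⁻¹ (frequency is cycles per second).
  J = N·m (work = force × distance),
      = kg·m²·s⁻².
  So J⁻² = kg⁻²·m⁻⁴·s⁴.
  S = 1/Ω (conductance is reciprocal resistance),
      = kg⁻¹·m⁻²·s³·A².
  Combining: Hz·J⁻²·S·s² = s⁻¹ · (kg⁻²·m⁻⁴·s⁴) · (kg⁻¹·m⁻²·s³·A²) · s² = kg⁻³·m⁻⁶·s⁸·A².
Right side:
  J = kg·m²·s⁻².
  So J⁻¹ = kg⁻¹·m⁻²·s².
  Hz = s⁻¹.
  S = kg⁻¹·m⁻²·s³·A².
  W = kg·m²·s⁻³.
  So W⁻¹ = kg⁻¹·m⁻²·s³.
  Combining: J⁻¹·Hz·S·s·W⁻¹ = (kg⁻¹·m⁻²·s²) · s⁻¹ · (kg⁻¹·m⁻²·s³·A²) · s · (kg⁻¹·m⁻²·s³) = kg⁻³·m⁻⁶·s⁸·A².
Both reduce to kg⁻³·m⁻⁶·s⁸·A².

Yes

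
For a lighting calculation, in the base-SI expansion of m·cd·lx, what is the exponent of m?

lx = lm/m² (illuminance = luminous flux per area),
    = m⁻²·cd.
Combining: m·cd·lx = m · cd · (m⁻²·cd) = m⁻¹·cd².
The exponent of m is -1.

-1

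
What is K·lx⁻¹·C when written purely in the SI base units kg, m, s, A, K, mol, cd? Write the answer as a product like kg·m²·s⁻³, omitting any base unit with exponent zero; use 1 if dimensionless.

lx = lm/m² (illuminance = luminous flux per area),
    = m⁻²·cd.
So lx⁻¹ = m²·cd⁻¹.
C = A·s = s·A (charge = current × time).
Combining: K·lx⁻¹·C = K · (m²·cd⁻¹) · (s·A) = m²·s·A·K·cd⁻¹.

m²·s·A·K·cd⁻¹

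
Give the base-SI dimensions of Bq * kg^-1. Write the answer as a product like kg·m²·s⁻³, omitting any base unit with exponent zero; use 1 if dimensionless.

Bq = s⁻¹.
Combining: Bq·kg⁻¹ = s⁻¹ · kg⁻¹ = kg⁻¹·s⁻¹.

kg⁻¹·s⁻¹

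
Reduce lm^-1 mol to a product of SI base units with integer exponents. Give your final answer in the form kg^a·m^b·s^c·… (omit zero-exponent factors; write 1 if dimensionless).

mol·cd⁻¹

lm = cd·sr = cd (luminous flux; sr is dimensionless).
So lm⁻¹ = cd⁻¹.
Combining: lm⁻¹·mol = cd⁻¹ · mol = mol·cd⁻¹.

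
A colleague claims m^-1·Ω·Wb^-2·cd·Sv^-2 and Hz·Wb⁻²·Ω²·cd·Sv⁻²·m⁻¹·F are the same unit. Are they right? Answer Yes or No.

Yes

Left side:
  Ω = V/A (resistance = voltage per current),
      = kg·m²·s⁻³·A⁻².
  Wb = V·s (flux: a volt is a weber per second),
      = kg·m²·s⁻²·A⁻¹.
  So Wb⁻² = kg⁻²·m⁻⁴·s⁴·A².
  Sv = J/kg (equivalent dose = energy per mass),
      = m²·s⁻².
  So Sv⁻² = m⁻⁴·s⁴.
  Combining: m⁻¹·Ω·Wb⁻²·cd·Sv⁻² = m⁻¹ · (kg·m²·s⁻³·A⁻²) · (kg⁻²·m⁻⁴·s⁴·A²) · cd · (m⁻⁴·s⁴) = kg⁻¹·m⁻⁷·s⁵·cd.
Right side:
  Hz = 1/s = s⁻¹ (frequency is cycles per second).
  Wb = V·s (flux: a volt is a weber per second),
      = kg·m²·s⁻²·A⁻¹.
  So Wb⁻² = kg⁻²·m⁻⁴·s⁴·A².
  Ω = V/A (resistance = voltage per current),
      = kg·m²·s⁻³·A⁻².
  So Ω² = kg²·m⁴·s⁻⁶·A⁻⁴.
  Sv = J/kg (equivalent dose = energy per mass),
      = m²·s⁻².
  So Sv⁻² = m⁻⁴·s⁴.
  F = C/V (capacitance = charge per voltage),
      = A·s/(kg·m²·s⁻³·A⁻¹) (substituting C and V),
      = kg⁻¹·m⁻²·s⁴·A².
  Combining: Hz·Wb⁻²·Ω²·cd·Sv⁻²·m⁻¹·F = s⁻¹ · (kg⁻²·m⁻⁴·s⁴·A²) · (kg²·m⁴·s⁻⁶·A⁻⁴) · cd · (m⁻⁴·s⁴) · m⁻¹ · (kg⁻¹·m⁻²·s⁴·A²) = kg⁻¹·m⁻⁷·s⁵·cd.
Both reduce to kg⁻¹·m⁻⁷·s⁵·cd.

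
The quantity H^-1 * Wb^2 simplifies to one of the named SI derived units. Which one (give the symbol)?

H = Wb/A (inductance = flux per current),
    = kg·m²·s⁻²·A⁻².
So H⁻¹ = kg⁻¹·m⁻²·s²·A².
Wb = V·s (flux: a volt is a weber per second),
    = kg·m²·s⁻²·A⁻¹.
So Wb² = kg²·m⁴·s⁻⁴·A⁻².
Combining: H⁻¹·Wb² = (kg⁻¹·m⁻²·s²·A²) · (kg²·m⁴·s⁻⁴·A⁻²) = kg·m²·s⁻².
kg·m²·s⁻² is the base-SI form of the joule.

J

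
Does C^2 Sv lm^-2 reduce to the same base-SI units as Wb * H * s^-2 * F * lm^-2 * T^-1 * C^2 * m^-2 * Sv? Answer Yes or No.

Left side:
  C = s·A.
  So C² = s²·A².
  Sv = m²·s⁻².
  lm = cd.
  So lm⁻² = cd⁻².
  Combining: C²·Sv·lm⁻² = (s²·A²) · (m²·s⁻²) · cd⁻² = m²·A²·cd⁻².
Right side:
  Wb = V·s (flux: a volt is a weber per second),
      = kg·m²·s⁻²·A⁻¹.
  H = Wb/A (inductance = flux per current),
      = kg·m²·s⁻²·A⁻².
  F = C/V (capacitance = charge per voltage),
      = A·s/(kg·m²·s⁻³·A⁻¹) (substituting C and V),
      = kg⁻¹·m⁻²·s⁴·A².
  lm = cd·sr = cd (luminous flux; sr is dimensionless).
  So lm⁻² = cd⁻².
  T = Wb/m² (flux density = flux per area),
      = kg·s⁻²·A⁻¹.
  So T⁻¹ = kg⁻¹·s²·A.
  C = A·s = s·A (charge = current × time).
  So C² = s²·A².
  Sv = J/kg (equivalent dose = energy per mass),
      = m²·s⁻².
  Combining: Wb·H·s⁻²·F·lm⁻²·T⁻¹·C²·m⁻²·Sv = (kg·m²·s⁻²·A⁻¹) · (kg·m²·s⁻²·A⁻²) · s⁻² · (kg⁻¹·m⁻²·s⁴·A²) · cd⁻² · (kg⁻¹·s²·A) · (s²·A²) · m⁻² · (m²·s⁻²) = m²·A²·cd⁻².
Both reduce to m²·A²·cd⁻².

Yes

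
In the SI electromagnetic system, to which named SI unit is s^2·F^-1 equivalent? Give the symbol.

H

F = C/V (capacitance = charge per voltage),
    = A·s/(kg·m²·s⁻³·A⁻¹) (substituting C and V),
    = kg⁻¹·m⁻²·s⁴·A².
So F⁻¹ = kg·m²·s⁻⁴·A⁻².
Combining: s²·F⁻¹ = s² · (kg·m²·s⁻⁴·A⁻²) = kg·m²·s⁻²·A⁻².
kg·m²·s⁻²·A⁻² is the base-SI form of the henry.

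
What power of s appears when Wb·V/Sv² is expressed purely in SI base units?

-1

Sv = J/kg (equivalent dose = energy per mass),
    = m²·s⁻².
So Sv⁻² = m⁻⁴·s⁴.
Wb = V·s (flux: a volt is a weber per second),
    = kg·m²·s⁻²·A⁻¹.
V = W/A (potential = power per current),
    = kg·m²·s⁻³·A⁻¹.
Combining: Sv⁻²·Wb·V = (m⁻⁴·s⁴) · (kg·m²·s⁻²·A⁻¹) · (kg·m²·s⁻³·A⁻¹) = kg²·s⁻¹·A⁻².
The exponent of s is -1.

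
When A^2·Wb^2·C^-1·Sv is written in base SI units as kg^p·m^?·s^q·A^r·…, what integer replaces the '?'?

Wb = kg·m²·s⁻²·A⁻¹.
So Wb² = kg²·m⁴·s⁻⁴·A⁻².
C = s·A.
So C⁻¹ = s⁻¹·A⁻¹.
Sv = m²·s⁻².
Combining: A²·Wb²·C⁻¹·Sv = A² · (kg²·m⁴·s⁻⁴·A⁻²) · (s⁻¹·A⁻¹) · (m²·s⁻²) = kg²·m⁶·s⁻⁷·A⁻¹.
The exponent of m is 6.

6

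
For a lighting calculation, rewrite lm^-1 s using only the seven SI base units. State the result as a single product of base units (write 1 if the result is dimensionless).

lm = cd·sr = cd (luminous flux; sr is dimensionless).
So lm⁻¹ = cd⁻¹.
Combining: lm⁻¹·s = cd⁻¹ · s = s·cd⁻¹.

s·cd⁻¹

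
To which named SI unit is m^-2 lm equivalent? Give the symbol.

lm = cd.
Combining: m⁻²·lm = m⁻² · cd = m⁻²·cd.
m⁻²·cd is the base-SI form of the lux.

lx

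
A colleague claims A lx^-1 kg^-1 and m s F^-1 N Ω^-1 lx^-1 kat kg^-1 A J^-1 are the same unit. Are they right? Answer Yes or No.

Left side:
  lx = lm/m² (illuminance = luminous flux per area),
      = m⁻²·cd.
  So lx⁻¹ = m²·cd⁻¹.
  Combining: A·lx⁻¹·kg⁻¹ = A · (m²·cd⁻¹) · kg⁻¹ = kg⁻¹·m²·A·cd⁻¹.
Right side:
  F = kg⁻¹·m⁻²·s⁴·A².
  So F⁻¹ = kg·m²·s⁻⁴·A⁻².
  N = kg·m·s⁻².
  Ω = kg·m²·s⁻³·A⁻².
  So Ω⁻¹ = kg⁻¹·m⁻²·s³·A².
  lx = m⁻²·cd.
  So lx⁻¹ = m²·cd⁻¹.
  kat = s⁻¹·mol.
  J = kg·m²·s⁻².
  So J⁻¹ = kg⁻¹·m⁻²·s².
  Combining: m·s·F⁻¹·N·Ω⁻¹·lx⁻¹·kat·kg⁻¹·A·J⁻¹ = m · s · (kg·m²·s⁻⁴·A⁻²) · (kg·m·s⁻²) · (kg⁻¹·m⁻²·s³·A²) · (m²·cd⁻¹) · (s⁻¹·mol) · kg⁻¹ · A · (kg⁻¹·m⁻²·s²) = kg⁻¹·m²·s⁻¹·A·mol·cd⁻¹.
Left is kg⁻¹·m²·A·cd⁻¹; right is kg⁻¹·m²·s⁻¹·A·mol·cd⁻¹ — different.

No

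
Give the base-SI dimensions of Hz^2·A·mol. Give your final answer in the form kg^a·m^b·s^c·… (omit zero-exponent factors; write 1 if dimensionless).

Hz = s⁻¹.
So Hz² = s⁻².
Combining: Hz²·A·mol = s⁻² · A · mol = s⁻²·A·mol.

s⁻²·A·mol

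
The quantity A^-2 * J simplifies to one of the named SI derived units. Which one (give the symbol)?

H

J = N·m (work = force × distance),
    = kg·m²·s⁻².
Combining: A⁻²·J = A⁻² · (kg·m²·s⁻²) = kg·m²·s⁻²·A⁻².
kg·m²·s⁻²·A⁻² is the base-SI form of the henry.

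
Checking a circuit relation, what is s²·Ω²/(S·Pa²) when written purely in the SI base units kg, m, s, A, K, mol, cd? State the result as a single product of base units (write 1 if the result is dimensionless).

S = kg⁻¹·m⁻²·s³·A².
So S⁻¹ = kg·m²·s⁻³·A⁻².
Pa = kg·m⁻¹·s⁻².
So Pa⁻² = kg⁻²·m²·s⁴.
Ω = kg·m²·s⁻³·A⁻².
So Ω² = kg²·m⁴·s⁻⁶·A⁻⁴.
Combining: S⁻¹·s²·Pa⁻²·Ω² = (kg·m²·s⁻³·A⁻²) · s² · (kg⁻²·m²·s⁴) · (kg²·m⁴·s⁻⁶·A⁻⁴) = kg·m⁸·s⁻³·A⁻⁶.

kg·m⁸·s⁻³·A⁻⁶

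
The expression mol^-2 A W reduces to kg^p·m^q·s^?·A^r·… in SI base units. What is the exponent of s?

W = kg·m²·s⁻³.
Combining: mol⁻²·A·W = mol⁻² · A · (kg·m²·s⁻³) = kg·m²·s⁻³·A·mol⁻².
The exponent of s is -3.

-3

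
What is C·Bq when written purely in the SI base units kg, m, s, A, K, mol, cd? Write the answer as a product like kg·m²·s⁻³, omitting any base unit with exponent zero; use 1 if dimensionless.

C = s·A.
Bq = s⁻¹.
Combining: C·Bq = (s·A) · s⁻¹ = A.

A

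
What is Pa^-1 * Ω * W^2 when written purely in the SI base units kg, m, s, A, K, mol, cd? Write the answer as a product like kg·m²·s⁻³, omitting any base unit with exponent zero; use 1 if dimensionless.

kg²·m⁷·s⁻⁷·A⁻²

Pa = N/m² (pressure = force per area),
    = kg·m⁻¹·s⁻².
So Pa⁻¹ = kg⁻¹·m·s².
Ω = V/A (resistance = voltage per current),
    = kg·m²·s⁻³·A⁻².
W = J/s (power = energy per time),
    = kg·m²·s⁻³.
So W² = kg²·m⁴·s⁻⁶.
Combining: Pa⁻¹·Ω·W² = (kg⁻¹·m·s²) · (kg·m²·s⁻³·A⁻²) · (kg²·m⁴·s⁻⁶) = kg²·m⁷·s⁻⁷·A⁻².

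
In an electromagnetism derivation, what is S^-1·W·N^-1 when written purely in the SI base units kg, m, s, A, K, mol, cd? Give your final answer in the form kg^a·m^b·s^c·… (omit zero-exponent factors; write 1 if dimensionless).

S = kg⁻¹·m⁻²·s³·A².
So S⁻¹ = kg·m²·s⁻³·A⁻².
W = kg·m²·s⁻³.
N = kg·m·s⁻².
So N⁻¹ = kg⁻¹·m⁻¹·s².
Combining: S⁻¹·W·N⁻¹ = (kg·m²·s⁻³·A⁻²) · (kg·m²·s⁻³) · (kg⁻¹·m⁻¹·s²) = kg·m³·s⁻⁴·A⁻².

kg·m³·s⁻⁴·A⁻²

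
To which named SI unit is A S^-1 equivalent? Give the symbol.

V

S = kg⁻¹·m⁻²·s³·A².
So S⁻¹ = kg·m²·s⁻³·A⁻².
Combining: A·S⁻¹ = A · (kg·m²·s⁻³·A⁻²) = kg·m²·s⁻³·A⁻¹.
kg·m²·s⁻³·A⁻¹ is the base-SI form of the volt.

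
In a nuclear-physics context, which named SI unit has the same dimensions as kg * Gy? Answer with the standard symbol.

J

Gy = m²·s⁻².
Combining: kg·Gy = kg · (m²·s⁻²) = kg·m²·s⁻².
kg·m²·s⁻² is the base-SI form of the joule.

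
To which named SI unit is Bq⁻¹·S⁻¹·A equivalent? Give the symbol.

Wb

Bq = 1/s = s⁻¹ (activity is decays per second).
So Bq⁻¹ = s.
S = 1/Ω (conductance is reciprocal resistance),
    = kg⁻¹·m⁻²·s³·A².
So S⁻¹ = kg·m²·s⁻³·A⁻².
Combining: Bq⁻¹·S⁻¹·A = s · (kg·m²·s⁻³·A⁻²) · A = kg·m²·s⁻²·A⁻¹.
kg·m²·s⁻²·A⁻¹ is the base-SI form of the weber.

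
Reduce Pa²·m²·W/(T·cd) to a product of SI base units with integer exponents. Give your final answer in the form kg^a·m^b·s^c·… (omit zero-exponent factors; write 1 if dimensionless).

kg²·m²·s⁻⁵·A·cd⁻¹

T = kg·s⁻²·A⁻¹.
So T⁻¹ = kg⁻¹·s²·A.
Pa = kg·m⁻¹·s⁻².
So Pa² = kg²·m⁻²·s⁻⁴.
W = kg·m²·s⁻³.
Combining: T⁻¹·Pa²·m²·W·cd⁻¹ = (kg⁻¹·s²·A) · (kg²·m⁻²·s⁻⁴) · m² · (kg·m²·s⁻³) · cd⁻¹ = kg²·m²·s⁻⁵·A·cd⁻¹.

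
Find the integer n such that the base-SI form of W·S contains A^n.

W = J/s (power = energy per time),
    = kg·m²·s⁻³.
S = 1/Ω (conductance is reciprocal resistance),
    = kg⁻¹·m⁻²·s³·A².
Combining: W·S = (kg·m²·s⁻³) · (kg⁻¹·m⁻²·s³·A²) = A².
The exponent of A is 2.

2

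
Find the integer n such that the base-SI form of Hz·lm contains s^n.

Hz = s⁻¹.
lm = cd.
Combining: Hz·lm = s⁻¹ · cd = s⁻¹·cd.
The exponent of s is -1.

-1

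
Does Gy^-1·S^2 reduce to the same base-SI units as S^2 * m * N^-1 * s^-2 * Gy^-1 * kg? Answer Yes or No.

Yes

Left side:
  Gy = m²·s⁻².
  So Gy⁻¹ = m⁻²·s².
  S = kg⁻¹·m⁻²·s³·A².
  So S² = kg⁻²·m⁻⁴·s⁶·A⁴.
  Combining: Gy⁻¹·S² = (m⁻²·s²) · (kg⁻²·m⁻⁴·s⁶·A⁴) = kg⁻²·m⁻⁶·s⁸·A⁴.
Right side:
  S = 1/Ω (conductance is reciprocal resistance),
      = kg⁻¹·m⁻²·s³·A².
  So S² = kg⁻²·m⁻⁴·s⁶·A⁴.
  N = kg·m/s² = kg·m·s⁻² (force = mass × acceleration).
  So N⁻¹ = kg⁻¹·m⁻¹·s².
  Gy = J/kg (absorbed dose = energy per mass),
      = m²·s⁻².
  So Gy⁻¹ = m⁻²·s².
  Combining: S²·m·N⁻¹·s⁻²·Gy⁻¹·kg = (kg⁻²·m⁻⁴·s⁶·A⁴) · m · (kg⁻¹·m⁻¹·s²) · s⁻² · (m⁻²·s²) · kg = kg⁻²·m⁻⁶·s⁸·A⁴.
Both reduce to kg⁻²·m⁻⁶·s⁸·A⁴.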